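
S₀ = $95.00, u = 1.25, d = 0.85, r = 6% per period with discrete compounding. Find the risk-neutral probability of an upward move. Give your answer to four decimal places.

p = 0.5250

Risk-neutral probability p = (1 + 0.06 − 0.85)/(1.25 − 0.85) = 0.2100/0.4000 = 0.5250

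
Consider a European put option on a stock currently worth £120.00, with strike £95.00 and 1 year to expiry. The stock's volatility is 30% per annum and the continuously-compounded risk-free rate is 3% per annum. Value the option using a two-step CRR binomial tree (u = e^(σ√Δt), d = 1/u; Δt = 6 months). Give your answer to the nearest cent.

CRR parameters: u = e^(σ√Δt) = e^(0.3·√0.5) = 1.2363, d = 1/u = 0.8089
Per-period rate: rΔt = 0.03·0.5 = 0.015, so R = e^0.015 = 1.0151
Risk-neutral probability p = (e^0.015 − 0.8089)/(1.2363 − 0.8089) = 0.2063/0.4275 = 0.4825
Terminal stock prices: S_uu = 183.4, S_ud = 120, S_dd = 78.51
Terminal payoffs (K − S): max(-88.42, 0) = 0, max(-25, 0) = 0, max(16.49, 0) = 16.49
Node u (S = 148.4): V_u = e^(−0.015)·[0.4825·0.0000 + 0.5175·0.0000] = 0.0000
Node d (S = 97.06): V_d = e^(−0.015)·[0.4825·0.0000 + 0.5175·16.4899] = 8.4061
Node 0 (S = 120): V_0 = e^(−0.015)·[0.4825·0.0000 + 0.5175·8.4061] = 4.2852

£4.29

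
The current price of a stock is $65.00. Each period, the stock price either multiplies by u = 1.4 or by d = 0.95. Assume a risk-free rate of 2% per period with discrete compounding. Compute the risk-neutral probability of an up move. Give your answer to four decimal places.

Risk-neutral probability p = (1 + 0.02 − 0.95)/(1.4 − 0.95) = 0.0700/0.4500 = 0.1556

p = 0.1556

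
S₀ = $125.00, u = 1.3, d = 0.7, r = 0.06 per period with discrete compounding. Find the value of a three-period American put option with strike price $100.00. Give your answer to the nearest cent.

Risk-neutral probability p = (1 + 0.06 − 0.7)/(1.3 − 0.7) = 0.3600/0.6000 = 0.6000
Terminal stock prices: S_uuu = 274.6, S_uud = 147.9, S_udd = 79.62, S_ddd = 42.87
Terminal payoffs (K − S): max(-174.6, 0) = 0, max(-47.88, 0) = 0, max(20.38, 0) = 20.38, max(57.13, 0) = 57.13
Node uu (S = 211.3): continuation = 1/1.06·[0.6000·0.0000 + 0.4000·0.0000] = 0.0000; exercise value = 0.0000 ≤ continuation, so V_uu = 0.0000
Node ud (S = 113.7): continuation = 1/1.06·[0.6000·0.0000 + 0.4000·20.3750] = 7.6887; exercise value = 0.0000 ≤ continuation, so V_ud = 7.6887
Node dd (S = 61.25): continuation = 1/1.06·[0.6000·20.3750 + 0.4000·57.1250] = 33.0896; exercise value = 38.7500 > continuation, so V_dd = 38.7500 (exercise)
Node u (S = 162.5): continuation = 1/1.06·[0.6000·0.0000 + 0.4000·7.6887] = 2.9014; exercise value = 0.0000 ≤ continuation, so V_u = 2.9014
Node d (S = 87.5): continuation = 1/1.06·[0.6000·7.6887 + 0.4000·38.7500] = 18.9747; exercise value = 12.5000 ≤ continuation, so V_d = 18.9747
Node 0 (S = 125): continuation = 1/1.06·[0.6000·2.9014 + 0.4000·18.9747] = 8.8026; exercise value = 0.0000 ≤ continuation, so V_0 = 8.8026

$8.80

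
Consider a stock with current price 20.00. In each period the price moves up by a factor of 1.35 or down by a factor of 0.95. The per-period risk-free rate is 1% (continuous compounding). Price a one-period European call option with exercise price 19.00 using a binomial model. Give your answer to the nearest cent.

Risk-neutral probability p = (e^0.01 − 0.95)/(1.35 − 0.95) = 0.0601/0.4000 = 0.1501
Terminal stock prices: S_u = 27, S_d = 19
Terminal payoffs (S − K): max(8, 0) = 8, max(0, 0) = 0
Node 0 (S = 20): V_0 = e^(−0.01)·[0.1501·8.0000 + 0.8499·0.0000] = 1.1891

1.19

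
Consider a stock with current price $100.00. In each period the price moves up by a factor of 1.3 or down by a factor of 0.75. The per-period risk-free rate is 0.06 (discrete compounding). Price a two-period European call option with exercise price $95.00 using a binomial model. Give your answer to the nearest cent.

$22.02

Risk-neutral probability p = (1 + 0.06 − 0.75)/(1.3 − 0.75) = 0.3100/0.5500 = 0.5636
Terminal stock prices: S_uu = 169, S_ud = 97.5, S_dd = 56.25
Terminal payoffs (S − K): max(74, 0) = 74, max(2.5, 0) = 2.5, max(-38.75, 0) = 0
Node u (S = 130): V_u = 1/1.06·[0.5636·74.0000 + 0.4364·2.5000] = 40.3774
Node d (S = 75): V_d = 1/1.06·[0.5636·2.5000 + 0.4364·0.0000] = 1.3293
Node 0 (S = 100): V_0 = 1/1.06·[0.5636·40.3774 + 0.4364·1.3293] = 22.0172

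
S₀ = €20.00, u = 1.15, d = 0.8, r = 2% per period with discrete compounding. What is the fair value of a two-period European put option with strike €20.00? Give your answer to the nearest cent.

Risk-neutral probability p = (1 + 0.02 − 0.8)/(1.15 − 0.8) = 0.2200/0.3500 = 0.6286
Terminal stock prices: S_uu = 26.45, S_ud = 18.4, S_dd = 12.8
Terminal payoffs (K − S): max(-6.45, 0) = 0, max(1.6, 0) = 1.6, max(7.2, 0) = 7.2
Node u (S = 23): V_u = 1/1.02·[0.6286·0.0000 + 0.3714·1.6000] = 0.5826
Node d (S = 16): V_d = 1/1.02·[0.6286·1.6000 + 0.3714·7.2000] = 3.6078
Node 0 (S = 20): V_0 = 1/1.02·[0.6286·0.5826 + 0.3714·3.6078] = 1.6728

€1.67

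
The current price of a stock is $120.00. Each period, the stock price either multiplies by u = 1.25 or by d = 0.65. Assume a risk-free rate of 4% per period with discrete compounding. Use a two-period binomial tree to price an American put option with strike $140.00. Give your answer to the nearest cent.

Risk-neutral probability p = (1 + 0.04 − 0.65)/(1.25 − 0.65) = 0.3900/0.6000 = 0.6500
Terminal stock prices: S_uu = 187.5, S_ud = 97.5, S_dd = 50.7
Terminal payoffs (K − S): max(-47.5, 0) = 0, max(42.5, 0) = 42.5, max(89.3, 0) = 89.3
Node u (S = 150): continuation = 1/1.04·[0.6500·0.0000 + 0.3500·42.5000] = 14.3029; exercise value = 0.0000 ≤ continuation, so V_u = 14.3029
Node d (S = 78): continuation = 1/1.04·[0.6500·42.5000 + 0.3500·89.3000] = 56.6154; exercise value = 62.0000 > continuation, so V_d = 62.0000 (exercise)
Node 0 (S = 120): continuation = 1/1.04·[0.6500·14.3029 + 0.3500·62.0000] = 29.8047; exercise value = 20.0000 ≤ continuation, so V_0 = 29.8047

$29.80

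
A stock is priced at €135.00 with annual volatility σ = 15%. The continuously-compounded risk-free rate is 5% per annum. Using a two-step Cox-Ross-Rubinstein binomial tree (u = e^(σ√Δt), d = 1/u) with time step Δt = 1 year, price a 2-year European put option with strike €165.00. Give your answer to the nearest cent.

€20.54

CRR parameters: u = e^(σ√Δt) = e^(0.15·√1) = 1.1618, d = 1/u = 0.8607
Per-period rate: rΔt = 0.05·1 = 0.05, so R = e^0.05 = 1.0513
Risk-neutral probability p = (e^0.05 − 0.8607)/(1.1618 − 0.8607) = 0.1906/0.3011 = 0.6328
Terminal stock prices: S_uu = 182.2, S_ud = 135, S_dd = 100
Terminal payoffs (K − S): max(-17.23, 0) = 0, max(30, 0) = 30, max(64.99, 0) = 64.99
Node u (S = 156.8): V_u = e^(−0.05)·[0.6328·0.0000 + 0.3672·30.0000] = 10.4778
Node d (S = 116.2): V_d = e^(−0.05)·[0.6328·30.0000 + 0.3672·64.9895] = 40.7573
Node 0 (S = 135): V_0 = e^(−0.05)·[0.6328·10.4778 + 0.3672·40.7573] = 20.5421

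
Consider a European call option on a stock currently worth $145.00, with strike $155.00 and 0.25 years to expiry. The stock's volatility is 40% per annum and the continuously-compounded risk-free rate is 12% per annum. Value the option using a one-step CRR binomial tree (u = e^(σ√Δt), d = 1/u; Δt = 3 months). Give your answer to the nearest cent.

$11.28

CRR parameters: u = e^(σ√Δt) = e^(0.4·√0.25) = 1.2214, d = 1/u = 0.8187
Per-period rate: rΔt = 0.12·0.25 = 0.03, so R = e^0.03 = 1.0305
Risk-neutral probability p = (e^0.03 − 0.8187)/(1.2214 − 0.8187) = 0.2117/0.4027 = 0.5258
Terminal stock prices: S_u = 177.1, S_d = 118.7
Terminal payoffs (S − K): max(22.1, 0) = 22.1, max(-36.28, 0) = 0
Node 0 (S = 145): V_0 = e^(−0.03)·[0.5258·22.1034 + 0.4742·0.0000] = 11.2784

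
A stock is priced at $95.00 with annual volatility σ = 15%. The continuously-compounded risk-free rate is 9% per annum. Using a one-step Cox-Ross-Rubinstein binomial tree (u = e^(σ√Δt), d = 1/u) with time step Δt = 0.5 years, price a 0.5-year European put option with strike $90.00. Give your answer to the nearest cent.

$1.35

CRR parameters: u = e^(σ√Δt) = e^(0.15·√0.5) = 1.1119, d = 1/u = 0.8994
Per-period rate: rΔt = 0.09·0.5 = 0.045, so R = e^0.045 = 1.0460
Risk-neutral probability p = (e^0.045 − 0.8994)/(1.1119 − 0.8994) = 0.1467/0.2125 = 0.6901
Terminal stock prices: S_u = 105.6, S_d = 85.44
Terminal payoffs (K − S): max(-15.63, 0) = 0, max(4.56, 0) = 4.56
Node 0 (S = 95): V_0 = e^(−0.045)·[0.6901·0.0000 + 0.3099·4.5603] = 1.3511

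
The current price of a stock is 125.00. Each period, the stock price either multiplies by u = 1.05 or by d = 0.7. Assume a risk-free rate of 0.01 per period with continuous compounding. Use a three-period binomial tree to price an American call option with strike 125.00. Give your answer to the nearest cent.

13.29

Risk-neutral probability p = (e^0.01 − 0.7)/(1.05 − 0.7) = 0.3101/0.3500 = 0.8859
Terminal stock prices: S_uuu = 144.7, S_uud = 96.47, S_udd = 64.31, S_ddd = 42.87
Terminal payoffs (S − K): max(19.7, 0) = 19.7, max(-28.53, 0) = 0, max(-60.69, 0) = 0, max(-82.12, 0) = 0
Node uu (S = 137.8): continuation = e^(−0.01)·[0.8859·19.7031 + 0.1141·0.0000] = 17.2805; exercise value = 12.8125 ≤ continuation, so V_uu = 17.2805
Node ud (S = 91.88): continuation = e^(−0.01)·[0.8859·0.0000 + 0.1141·0.0000] = 0.0000; exercise value = 0.0000 ≤ continuation, so V_ud = 0.0000
Node dd (S = 61.25): continuation = e^(−0.01)·[0.8859·0.0000 + 0.1141·0.0000] = 0.0000; exercise value = 0.0000 ≤ continuation, so V_dd = 0.0000
Node u (S = 131.2): continuation = e^(−0.01)·[0.8859·17.2805 + 0.1141·0.0000] = 15.1557; exercise value = 6.2500 ≤ continuation, so V_u = 15.1557
Node d (S = 87.5): continuation = e^(−0.01)·[0.8859·0.0000 + 0.1141·0.0000] = 0.0000; exercise value = 0.0000 ≤ continuation, so V_d = 0.0000
Node 0 (S = 125): continuation = e^(−0.01)·[0.8859·15.1557 + 0.1141·0.0000] = 13.2922; exercise value = 0.0000 ≤ continuation, so V_0 = 13.2922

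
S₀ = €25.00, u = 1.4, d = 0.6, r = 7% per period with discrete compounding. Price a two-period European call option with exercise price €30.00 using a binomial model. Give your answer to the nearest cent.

€5.73

Risk-neutral probability p = (1 + 0.07 − 0.6)/(1.4 − 0.6) = 0.4700/0.8000 = 0.5875
Terminal stock prices: S_uu = 49, S_ud = 21, S_dd = 9
Terminal payoffs (S − K): max(19, 0) = 19, max(-9, 0) = 0, max(-21, 0) = 0
Node u (S = 35): V_u = 1/1.07·[0.5875·19.0000 + 0.4125·0.0000] = 10.4322
Node d (S = 15): V_d = 1/1.07·[0.5875·0.0000 + 0.4125·0.0000] = 0.0000
Node 0 (S = 25): V_0 = 1/1.07·[0.5875·10.4322 + 0.4125·0.0000] = 5.7280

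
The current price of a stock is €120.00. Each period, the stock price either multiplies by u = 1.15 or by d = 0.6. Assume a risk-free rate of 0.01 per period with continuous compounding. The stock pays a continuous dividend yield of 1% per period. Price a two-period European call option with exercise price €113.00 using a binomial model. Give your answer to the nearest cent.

Per-period risk-free factor R = e^0.01 = 1.0101; dividend-adjusted growth = e^(0.01−0.01) = 1.0000.
Risk-neutral probability p = (1.0000 − 0.6)/(1.15 − 0.6) = 0.4000/0.5500 = 0.7273
Terminal stock prices: S_uu = 158.7, S_ud = 82.8, S_dd = 43.2
Terminal payoffs (S − K): max(45.7, 0) = 45.7, max(-30.2, 0) = 0, max(-69.8, 0) = 0
Node u (S = 138): V_u = e^(−0.01)·[0.7273·45.7000 + 0.2727·0.0000] = 32.9057
Node d (S = 72): V_d = e^(−0.01)·[0.7273·0.0000 + 0.2727·0.0000] = 0.0000
Node 0 (S = 120): V_0 = e^(−0.01)·[0.7273·32.9057 + 0.2727·0.0000] = 23.6933

€23.69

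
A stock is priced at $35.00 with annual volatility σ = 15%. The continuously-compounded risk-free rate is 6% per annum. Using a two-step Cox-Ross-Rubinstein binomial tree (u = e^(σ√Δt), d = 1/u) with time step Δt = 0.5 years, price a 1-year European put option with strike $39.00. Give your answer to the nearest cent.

$3.26

CRR parameters: u = e^(σ√Δt) = e^(0.15·√0.5) = 1.1119, d = 1/u = 0.8994
Per-period rate: rΔt = 0.06·0.5 = 0.03, so R = e^0.03 = 1.0305
Risk-neutral probability p = (e^0.03 − 0.8994)/(1.1119 − 0.8994) = 0.1311/0.2125 = 0.6168
Terminal stock prices: S_uu = 43.27, S_ud = 35, S_dd = 28.31
Terminal payoffs (K − S): max(-4.271, 0) = 0, max(4, 0) = 4, max(10.69, 0) = 10.69
Node u (S = 38.92): V_u = e^(−0.03)·[0.6168·0.0000 + 0.3832·4.0000] = 1.4875
Node d (S = 31.48): V_d = e^(−0.03)·[0.6168·4.0000 + 0.3832·10.6900] = 6.3696
Node 0 (S = 35): V_0 = e^(−0.03)·[0.6168·1.4875 + 0.3832·6.3696] = 3.2590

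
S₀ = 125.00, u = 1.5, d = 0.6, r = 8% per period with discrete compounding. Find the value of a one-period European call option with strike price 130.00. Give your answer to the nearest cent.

Risk-neutral probability p = (1 + 0.08 − 0.6)/(1.5 − 0.6) = 0.4800/0.9000 = 0.5333
Terminal stock prices: S_u = 187.5, S_d = 75
Terminal payoffs (S − K): max(57.5, 0) = 57.5, max(-55, 0) = 0
Node 0 (S = 125): V_0 = 1/1.08·[0.5333·57.5000 + 0.4667·0.0000] = 28.3951

28.40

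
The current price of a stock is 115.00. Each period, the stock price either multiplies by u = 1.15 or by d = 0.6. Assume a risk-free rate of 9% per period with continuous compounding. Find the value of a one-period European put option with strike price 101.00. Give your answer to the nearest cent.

Risk-neutral probability p = (e^0.09 − 0.6)/(1.15 − 0.6) = 0.4942/0.5500 = 0.8985
Terminal stock prices: S_u = 132.2, S_d = 69
Terminal payoffs (K − S): max(-31.25, 0) = 0, max(32, 0) = 32
Node 0 (S = 115): V_0 = e^(−0.09)·[0.8985·0.0000 + 0.1015·32.0000] = 2.9685

2.97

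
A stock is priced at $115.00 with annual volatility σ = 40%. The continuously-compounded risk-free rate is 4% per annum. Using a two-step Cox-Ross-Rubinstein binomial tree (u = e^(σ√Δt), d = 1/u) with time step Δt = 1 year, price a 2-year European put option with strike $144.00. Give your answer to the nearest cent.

CRR parameters: u = e^(σ√Δt) = e^(0.4·√1) = 1.4918, d = 1/u = 0.6703
Per-period rate: rΔt = 0.04·1 = 0.04, so R = e^0.04 = 1.0408
Risk-neutral probability p = (e^0.04 − 0.6703)/(1.4918 − 0.6703) = 0.3705/0.8215 = 0.4510
Terminal stock prices: S_uu = 255.9, S_ud = 115, S_dd = 51.67
Terminal payoffs (K − S): max(-111.9, 0) = 0, max(29, 0) = 29, max(92.33, 0) = 92.33
Node u (S = 171.6): V_u = e^(−0.04)·[0.4510·0.0000 + 0.5490·29.0000] = 15.2970
Node d (S = 77.09): V_d = e^(−0.04)·[0.4510·29.0000 + 0.5490·92.3272] = 61.2669
Node 0 (S = 115): V_0 = e^(−0.04)·[0.4510·15.2970 + 0.5490·61.2669] = 38.9455

$38.95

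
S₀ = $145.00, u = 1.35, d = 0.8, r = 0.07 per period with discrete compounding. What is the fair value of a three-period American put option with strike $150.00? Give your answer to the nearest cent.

$18.74

Risk-neutral probability p = (1 + 0.07 − 0.8)/(1.35 − 0.8) = 0.2700/0.5500 = 0.4909
Terminal stock prices: S_uuu = 356.8, S_uud = 211.4, S_udd = 125.3, S_ddd = 74.24
Terminal payoffs (K − S): max(-206.8, 0) = 0, max(-61.41, 0) = 0, max(24.72, 0) = 24.72, max(75.76, 0) = 75.76
Node uu (S = 264.3): continuation = 1/1.07·[0.4909·0.0000 + 0.5091·0.0000] = 0.0000; exercise value = 0.0000 ≤ continuation, so V_uu = 0.0000
Node ud (S = 156.6): continuation = 1/1.07·[0.4909·0.0000 + 0.5091·24.7200] = 11.7614; exercise value = 0.0000 ≤ continuation, so V_ud = 11.7614
Node dd (S = 92.8): continuation = 1/1.07·[0.4909·24.7200 + 0.5091·75.7600] = 47.3869; exercise value = 57.2000 > continuation, so V_dd = 57.2000 (exercise)
Node u (S = 195.8): continuation = 1/1.07·[0.4909·0.0000 + 0.5091·11.7614] = 5.5959; exercise value = 0.0000 ≤ continuation, so V_u = 5.5959
Node d (S = 116): continuation = 1/1.07·[0.4909·11.7614 + 0.5091·57.2000] = 32.6110; exercise value = 34.0000 > continuation, so V_d = 34.0000 (exercise)
Node 0 (S = 145): continuation = 1/1.07·[0.4909·5.5959 + 0.5091·34.0000] = 18.7441; exercise value = 5.0000 ≤ continuation, so V_0 = 18.7441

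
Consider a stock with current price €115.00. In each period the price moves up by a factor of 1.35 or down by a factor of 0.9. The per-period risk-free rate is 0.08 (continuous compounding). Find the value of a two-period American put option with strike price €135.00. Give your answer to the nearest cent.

€20.00

Risk-neutral probability p = (e^0.08 − 0.9)/(1.35 − 0.9) = 0.1833/0.4500 = 0.4073
Terminal stock prices: S_uu = 209.6, S_ud = 139.7, S_dd = 93.15
Terminal payoffs (K − S): max(-74.59, 0) = 0, max(-4.725, 0) = 0, max(41.85, 0) = 41.85
Node u (S = 155.2): continuation = e^(−0.08)·[0.4073·0.0000 + 0.5927·0.0000] = 0.0000; exercise value = 0.0000 ≤ continuation, so V_u = 0.0000
Node d (S = 103.5): continuation = e^(−0.08)·[0.4073·0.0000 + 0.5927·41.8500] = 22.8973; exercise value = 31.5000 > continuation, so V_d = 31.5000 (exercise)
Node 0 (S = 115): continuation = e^(−0.08)·[0.4073·0.0000 + 0.5927·31.5000] = 17.2345; exercise value = 20.0000 > continuation, so V_0 = 20.0000 (exercise)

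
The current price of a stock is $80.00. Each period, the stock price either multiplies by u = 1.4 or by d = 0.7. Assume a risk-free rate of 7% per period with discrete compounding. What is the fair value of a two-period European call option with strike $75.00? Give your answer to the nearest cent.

Risk-neutral probability p = (1 + 0.07 − 0.7)/(1.4 − 0.7) = 0.3700/0.7000 = 0.5286
Terminal stock prices: S_uu = 156.8, S_ud = 78.4, S_dd = 39.2
Terminal payoffs (S − K): max(81.8, 0) = 81.8, max(3.4, 0) = 3.4, max(-35.8, 0) = 0
Node u (S = 112): V_u = 1/1.07·[0.5286·81.8000 + 0.4714·3.4000] = 41.9065
Node d (S = 56): V_d = 1/1.07·[0.5286·3.4000 + 0.4714·0.0000] = 1.6796
Node 0 (S = 80): V_0 = 1/1.07·[0.5286·41.9065 + 0.4714·1.6796] = 21.4415

$21.44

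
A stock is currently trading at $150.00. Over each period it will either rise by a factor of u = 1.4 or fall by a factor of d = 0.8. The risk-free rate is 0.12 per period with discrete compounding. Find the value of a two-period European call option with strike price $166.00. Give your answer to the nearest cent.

$29.82

Risk-neutral probability p = (1 + 0.12 − 0.8)/(1.4 − 0.8) = 0.3200/0.6000 = 0.5333
Terminal stock prices: S_uu = 294, S_ud = 168, S_dd = 96
Terminal payoffs (S − K): max(128, 0) = 128, max(2, 0) = 2, max(-70, 0) = 0
Node u (S = 210): V_u = 1/1.12·[0.5333·128.0000 + 0.4667·2.0000] = 61.7857
Node d (S = 120): V_d = 1/1.12·[0.5333·2.0000 + 0.4667·0.0000] = 0.9524
Node 0 (S = 150): V_0 = 1/1.12·[0.5333·61.7857 + 0.4667·0.9524] = 29.8186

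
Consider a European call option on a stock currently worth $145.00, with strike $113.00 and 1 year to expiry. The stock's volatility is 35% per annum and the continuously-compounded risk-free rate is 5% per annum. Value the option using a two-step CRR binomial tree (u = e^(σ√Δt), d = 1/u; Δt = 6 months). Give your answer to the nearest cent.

CRR parameters: u = e^(σ√Δt) = e^(0.35·√0.5) = 1.2808, d = 1/u = 0.7808
Per-period rate: rΔt = 0.05·0.5 = 0.025, so R = e^0.025 = 1.0253
Risk-neutral probability p = (e^0.025 − 0.7808)/(1.2808 − 0.7808) = 0.2446/0.5000 = 0.4891
Terminal stock prices: S_uu = 237.9, S_ud = 145, S_dd = 88.39
Terminal payoffs (S − K): max(124.9, 0) = 124.9, max(32, 0) = 32, max(-24.61, 0) = 0
Node u (S = 185.7): V_u = e^(−0.025)·[0.4891·124.8662 + 0.5109·32.0000] = 75.5064
Node d (S = 113.2): V_d = e^(−0.025)·[0.4891·32.0000 + 0.5109·0.0000] = 15.2638
Node 0 (S = 145): V_0 = e^(−0.025)·[0.4891·75.5064 + 0.5109·15.2638] = 43.6222

$43.62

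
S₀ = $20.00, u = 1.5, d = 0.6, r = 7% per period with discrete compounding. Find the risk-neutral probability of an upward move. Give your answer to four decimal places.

Risk-neutral probability p = (1 + 0.07 − 0.6)/(1.5 − 0.6) = 0.4700/0.9000 = 0.5222

p = 0.5222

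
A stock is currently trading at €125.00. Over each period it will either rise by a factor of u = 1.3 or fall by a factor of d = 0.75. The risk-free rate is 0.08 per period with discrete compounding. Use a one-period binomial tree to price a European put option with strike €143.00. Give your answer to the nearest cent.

€18.24

Risk-neutral probability p = (1 + 0.08 − 0.75)/(1.3 − 0.75) = 0.3300/0.5500 = 0.6000
Terminal stock prices: S_u = 162.5, S_d = 93.75
Terminal payoffs (K − S): max(-19.5, 0) = 0, max(49.25, 0) = 49.25
Node 0 (S = 125): V_0 = 1/1.08·[0.6000·0.0000 + 0.4000·49.2500] = 18.2407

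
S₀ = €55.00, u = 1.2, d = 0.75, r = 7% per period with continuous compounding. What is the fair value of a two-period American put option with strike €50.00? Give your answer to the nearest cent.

Risk-neutral probability p = (e^0.07 − 0.75)/(1.2 − 0.75) = 0.3225/0.4500 = 0.7167
Terminal stock prices: S_uu = 79.2, S_ud = 49.5, S_dd = 30.94
Terminal payoffs (K − S): max(-29.2, 0) = 0, max(0.5, 0) = 0.5, max(19.06, 0) = 19.06
Node u (S = 66): continuation = e^(−0.07)·[0.7167·0.0000 + 0.2833·0.5000] = 0.1321; exercise value = 0.0000 ≤ continuation, so V_u = 0.1321
Node d (S = 41.25): continuation = e^(−0.07)·[0.7167·0.5000 + 0.2833·19.0625] = 5.3697; exercise value = 8.7500 > continuation, so V_d = 8.7500 (exercise)
Node 0 (S = 55): continuation = e^(−0.07)·[0.7167·0.1321 + 0.2833·8.7500] = 2.3997; exercise value = 0.0000 ≤ continuation, so V_0 = 2.3997

€2.40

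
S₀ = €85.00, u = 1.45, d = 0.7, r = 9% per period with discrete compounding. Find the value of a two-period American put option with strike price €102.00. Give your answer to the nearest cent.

€22.02

Risk-neutral probability p = (1 + 0.09 − 0.7)/(1.45 − 0.7) = 0.3900/0.7500 = 0.5200
Terminal stock prices: S_uu = 178.7, S_ud = 86.27, S_dd = 41.65
Terminal payoffs (K − S): max(-76.71, 0) = 0, max(15.73, 0) = 15.73, max(60.35, 0) = 60.35
Node u (S = 123.2): continuation = 1/1.09·[0.5200·0.0000 + 0.4800·15.7250] = 6.9248; exercise value = 0.0000 ≤ continuation, so V_u = 6.9248
Node d (S = 59.5): continuation = 1/1.09·[0.5200·15.7250 + 0.4800·60.3500] = 34.0780; exercise value = 42.5000 > continuation, so V_d = 42.5000 (exercise)
Node 0 (S = 85): continuation = 1/1.09·[0.5200·6.9248 + 0.4800·42.5000] = 22.0192; exercise value = 17.0000 ≤ continuation, so V_0 = 22.0192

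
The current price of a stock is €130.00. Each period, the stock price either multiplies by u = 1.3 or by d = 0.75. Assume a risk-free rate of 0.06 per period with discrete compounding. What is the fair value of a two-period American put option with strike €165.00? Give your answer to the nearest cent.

€36.16

Risk-neutral probability p = (1 + 0.06 − 0.75)/(1.3 − 0.75) = 0.3100/0.5500 = 0.5636
Terminal stock prices: S_uu = 219.7, S_ud = 126.8, S_dd = 73.12
Terminal payoffs (K − S): max(-54.7, 0) = 0, max(38.25, 0) = 38.25, max(91.88, 0) = 91.88
Node u (S = 169): continuation = 1/1.06·[0.5636·0.0000 + 0.4364·38.2500] = 15.7461; exercise value = 0.0000 ≤ continuation, so V_u = 15.7461
Node d (S = 97.5): continuation = 1/1.06·[0.5636·38.2500 + 0.4364·91.8750] = 58.1604; exercise value = 67.5000 > continuation, so V_d = 67.5000 (exercise)
Node 0 (S = 130): continuation = 1/1.06·[0.5636·15.7461 + 0.4364·67.5000] = 36.1600; exercise value = 35.0000 ≤ continuation, so V_0 = 36.1600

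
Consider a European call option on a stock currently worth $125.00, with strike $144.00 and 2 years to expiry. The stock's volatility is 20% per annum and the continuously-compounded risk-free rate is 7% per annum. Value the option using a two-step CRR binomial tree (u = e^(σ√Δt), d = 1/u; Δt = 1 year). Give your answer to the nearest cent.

$14.67

CRR parameters: u = e^(σ√Δt) = e^(0.2·√1) = 1.2214, d = 1/u = 0.8187
Per-period rate: rΔt = 0.07·1 = 0.07, so R = e^0.07 = 1.0725
Risk-neutral probability p = (e^0.07 − 0.8187)/(1.2214 − 0.8187) = 0.2538/0.4027 = 0.6302
Terminal stock prices: S_uu = 186.5, S_ud = 125, S_dd = 83.79
Terminal payoffs (S − K): max(42.48, 0) = 42.48, max(-19, 0) = 0, max(-60.21, 0) = 0
Node u (S = 152.7): V_u = e^(−0.07)·[0.6302·42.4781 + 0.3698·0.0000] = 24.9612
Node d (S = 102.3): V_d = e^(−0.07)·[0.6302·0.0000 + 0.3698·0.0000] = 0.0000
Node 0 (S = 125): V_0 = e^(−0.07)·[0.6302·24.9612 + 0.3698·0.0000] = 14.6679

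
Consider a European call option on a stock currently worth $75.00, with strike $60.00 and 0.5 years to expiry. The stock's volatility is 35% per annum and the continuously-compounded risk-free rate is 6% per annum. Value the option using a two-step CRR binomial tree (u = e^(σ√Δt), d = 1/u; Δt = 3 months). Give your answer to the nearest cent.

$18.51

CRR parameters: u = e^(σ√Δt) = e^(0.35·√0.25) = 1.1912, d = 1/u = 0.8395
Per-period rate: rΔt = 0.06·0.25 = 0.015, so R = e^0.015 = 1.0151
Risk-neutral probability p = (e^0.015 − 0.8395)/(1.1912 − 0.8395) = 0.1757/0.3518 = 0.4993
Terminal stock prices: S_uu = 106.4, S_ud = 75, S_dd = 52.85
Terminal payoffs (S − K): max(46.43, 0) = 46.43, max(15, 0) = 15, max(-7.148, 0) = 0
Node u (S = 89.34): V_u = e^(−0.015)·[0.4993·46.4301 + 0.5007·15.0000] = 30.2367
Node d (S = 62.96): V_d = e^(−0.015)·[0.4993·15.0000 + 0.5007·0.0000] = 7.3783
Node 0 (S = 75): V_0 = e^(−0.015)·[0.4993·30.2367 + 0.5007·7.3783] = 18.5123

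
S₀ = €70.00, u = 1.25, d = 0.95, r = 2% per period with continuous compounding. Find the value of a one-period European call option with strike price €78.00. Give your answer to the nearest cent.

€2.18

Risk-neutral probability p = (e^0.02 − 0.95)/(1.25 − 0.95) = 0.0702/0.3000 = 0.2340
Terminal stock prices: S_u = 87.5, S_d = 66.5
Terminal payoffs (S − K): max(9.5, 0) = 9.5, max(-11.5, 0) = 0
Node 0 (S = 70): V_0 = e^(−0.02)·[0.2340·9.5000 + 0.7660·0.0000] = 2.1790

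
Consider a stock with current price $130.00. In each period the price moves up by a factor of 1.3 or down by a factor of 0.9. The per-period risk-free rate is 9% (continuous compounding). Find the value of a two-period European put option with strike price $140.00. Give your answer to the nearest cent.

Risk-neutral probability p = (e^0.09 − 0.9)/(1.3 − 0.9) = 0.1942/0.4000 = 0.4854
Terminal stock prices: S_uu = 219.7, S_ud = 152.1, S_dd = 105.3
Terminal payoffs (K − S): max(-79.7, 0) = 0, max(-12.1, 0) = 0, max(34.7, 0) = 34.7
Node u (S = 169): V_u = e^(−0.09)·[0.4854·0.0000 + 0.5146·0.0000] = 0.0000
Node d (S = 117): V_d = e^(−0.09)·[0.4854·0.0000 + 0.5146·34.7000] = 16.3186
Node 0 (S = 130): V_0 = e^(−0.09)·[0.4854·0.0000 + 0.5146·16.3186] = 7.6742

$7.67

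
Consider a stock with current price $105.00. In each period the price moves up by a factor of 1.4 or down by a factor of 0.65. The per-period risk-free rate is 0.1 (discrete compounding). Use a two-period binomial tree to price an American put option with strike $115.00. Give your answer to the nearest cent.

$20.86

Risk-neutral probability p = (1 + 0.1 − 0.65)/(1.4 − 0.65) = 0.4500/0.7500 = 0.6000
Terminal stock prices: S_uu = 205.8, S_ud = 95.55, S_dd = 44.36
Terminal payoffs (K − S): max(-90.8, 0) = 0, max(19.45, 0) = 19.45, max(70.64, 0) = 70.64
Node u (S = 147): continuation = 1/1.1·[0.6000·0.0000 + 0.4000·19.4500] = 7.0727; exercise value = 0.0000 ≤ continuation, so V_u = 7.0727
Node d (S = 68.25): continuation = 1/1.1·[0.6000·19.4500 + 0.4000·70.6375] = 36.2955; exercise value = 46.7500 > continuation, so V_d = 46.7500 (exercise)
Node 0 (S = 105): continuation = 1/1.1·[0.6000·7.0727 + 0.4000·46.7500] = 20.8579; exercise value = 10.0000 ≤ continuation, so V_0 = 20.8579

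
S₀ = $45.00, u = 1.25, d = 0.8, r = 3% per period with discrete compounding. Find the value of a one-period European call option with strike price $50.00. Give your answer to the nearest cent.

$3.10

Risk-neutral probability p = (1 + 0.03 − 0.8)/(1.25 − 0.8) = 0.2300/0.4500 = 0.5111
Terminal stock prices: S_u = 56.25, S_d = 36
Terminal payoffs (S − K): max(6.25, 0) = 6.25, max(-14, 0) = 0
Node 0 (S = 45): V_0 = 1/1.03·[0.5111·6.2500 + 0.4889·0.0000] = 3.1014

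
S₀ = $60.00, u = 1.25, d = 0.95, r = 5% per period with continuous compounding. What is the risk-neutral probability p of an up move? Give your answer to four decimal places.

p = 0.3376

Risk-neutral probability p = (e^0.05 − 0.95)/(1.25 − 0.95) = 0.1013/0.3000 = 0.3376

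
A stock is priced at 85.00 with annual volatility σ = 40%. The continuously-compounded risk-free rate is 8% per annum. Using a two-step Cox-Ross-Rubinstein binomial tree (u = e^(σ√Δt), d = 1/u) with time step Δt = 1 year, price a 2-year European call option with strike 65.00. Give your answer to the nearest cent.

35.26

CRR parameters: u = e^(σ√Δt) = e^(0.4·√1) = 1.4918, d = 1/u = 0.6703
Per-period rate: rΔt = 0.08·1 = 0.08, so R = e^0.08 = 1.0833
Risk-neutral probability p = (e^0.08 − 0.6703)/(1.4918 − 0.6703) = 0.4130/0.8215 = 0.5027
Terminal stock prices: S_uu = 189.2, S_ud = 85, S_dd = 38.19
Terminal payoffs (S − K): max(124.2, 0) = 124.2, max(20, 0) = 20, max(-26.81, 0) = 0
Node u (S = 126.8): V_u = e^(−0.08)·[0.5027·124.1710 + 0.4973·20.0000] = 66.8025
Node d (S = 56.98): V_d = e^(−0.08)·[0.5027·20.0000 + 0.4973·0.0000] = 9.2809
Node 0 (S = 85): V_0 = e^(−0.08)·[0.5027·66.8025 + 0.4973·9.2809] = 35.2601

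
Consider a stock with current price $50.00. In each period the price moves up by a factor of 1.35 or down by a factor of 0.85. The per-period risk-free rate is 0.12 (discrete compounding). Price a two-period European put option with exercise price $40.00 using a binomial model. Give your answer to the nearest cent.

$0.65

Risk-neutral probability p = (1 + 0.12 − 0.85)/(1.35 − 0.85) = 0.2700/0.5000 = 0.5400
Terminal stock prices: S_uu = 91.13, S_ud = 57.38, S_dd = 36.12
Terminal payoffs (K − S): max(-51.13, 0) = 0, max(-17.38, 0) = 0, max(3.875, 0) = 3.875
Node u (S = 67.5): V_u = 1/1.12·[0.5400·0.0000 + 0.4600·0.0000] = 0.0000
Node d (S = 42.5): V_d = 1/1.12·[0.5400·0.0000 + 0.4600·3.8750] = 1.5915
Node 0 (S = 50): V_0 = 1/1.12·[0.5400·0.0000 + 0.4600·1.5915] = 0.6537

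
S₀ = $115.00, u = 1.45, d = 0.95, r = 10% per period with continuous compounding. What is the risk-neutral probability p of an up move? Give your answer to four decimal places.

Risk-neutral probability p = (e^0.1 − 0.95)/(1.45 − 0.95) = 0.1552/0.5000 = 0.3103

p = 0.3103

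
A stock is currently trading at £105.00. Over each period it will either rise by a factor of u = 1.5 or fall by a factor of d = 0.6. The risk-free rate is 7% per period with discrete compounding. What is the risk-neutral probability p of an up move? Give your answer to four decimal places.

p = 0.5222

Risk-neutral probability p = (1 + 0.07 − 0.6)/(1.5 − 0.6) = 0.4700/0.9000 = 0.5222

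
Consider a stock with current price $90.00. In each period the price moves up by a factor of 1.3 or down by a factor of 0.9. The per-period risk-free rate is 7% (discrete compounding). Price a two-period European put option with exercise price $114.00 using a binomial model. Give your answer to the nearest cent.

$15.58

Risk-neutral probability p = (1 + 0.07 − 0.9)/(1.3 − 0.9) = 0.1700/0.4000 = 0.4250
Terminal stock prices: S_uu = 152.1, S_ud = 105.3, S_dd = 72.9
Terminal payoffs (K − S): max(-38.1, 0) = 0, max(8.7, 0) = 8.7, max(41.1, 0) = 41.1
Node u (S = 117): V_u = 1/1.07·[0.4250·0.0000 + 0.5750·8.7000] = 4.6752
Node d (S = 81): V_d = 1/1.07·[0.4250·8.7000 + 0.5750·41.1000] = 25.5421
Node 0 (S = 90): V_0 = 1/1.07·[0.4250·4.6752 + 0.5750·25.5421] = 15.5829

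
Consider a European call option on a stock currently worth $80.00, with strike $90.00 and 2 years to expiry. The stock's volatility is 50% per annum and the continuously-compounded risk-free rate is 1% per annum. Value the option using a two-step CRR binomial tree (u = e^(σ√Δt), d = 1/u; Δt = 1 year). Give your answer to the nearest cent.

CRR parameters: u = e^(σ√Δt) = e^(0.5·√1) = 1.6487, d = 1/u = 0.6065
Per-period rate: rΔt = 0.01·1 = 0.01, so R = e^0.01 = 1.0101
Risk-neutral probability p = (e^0.01 − 0.6065)/(1.6487 − 0.6065) = 0.4035/1.0422 = 0.3872
Terminal stock prices: S_uu = 217.5, S_ud = 80, S_dd = 29.43
Terminal payoffs (S − K): max(127.5, 0) = 127.5, max(-10, 0) = 0, max(-60.57, 0) = 0
Node u (S = 131.9): V_u = e^(−0.01)·[0.3872·127.4625 + 0.6128·0.0000] = 48.8604
Node d (S = 48.52): V_d = e^(−0.01)·[0.3872·0.0000 + 0.6128·0.0000] = 0.0000
Node 0 (S = 80): V_0 = e^(−0.01)·[0.3872·48.8604 + 0.6128·0.0000] = 18.7297

$18.73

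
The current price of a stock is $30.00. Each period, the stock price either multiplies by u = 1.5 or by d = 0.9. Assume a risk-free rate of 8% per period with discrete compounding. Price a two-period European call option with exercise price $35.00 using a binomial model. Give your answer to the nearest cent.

$4.49

Risk-neutral probability p = (1 + 0.08 − 0.9)/(1.5 − 0.9) = 0.1800/0.6000 = 0.3000
Terminal stock prices: S_uu = 67.5, S_ud = 40.5, S_dd = 24.3
Terminal payoffs (S − K): max(32.5, 0) = 32.5, max(5.5, 0) = 5.5, max(-10.7, 0) = 0
Node u (S = 45): V_u = 1/1.08·[0.3000·32.5000 + 0.7000·5.5000] = 12.5926
Node d (S = 27): V_d = 1/1.08·[0.3000·5.5000 + 0.7000·0.0000] = 1.5278
Node 0 (S = 30): V_0 = 1/1.08·[0.3000·12.5926 + 0.7000·1.5278] = 4.4882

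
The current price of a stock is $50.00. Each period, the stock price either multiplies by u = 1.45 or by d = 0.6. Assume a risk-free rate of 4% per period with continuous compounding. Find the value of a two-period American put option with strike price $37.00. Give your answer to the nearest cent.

$4.06

Risk-neutral probability p = (e^0.04 − 0.6)/(1.45 − 0.6) = 0.4408/0.8500 = 0.5186
Terminal stock prices: S_uu = 105.1, S_ud = 43.5, S_dd = 18
Terminal payoffs (K − S): max(-68.12, 0) = 0, max(-6.5, 0) = 0, max(19, 0) = 19
Node u (S = 72.5): continuation = e^(−0.04)·[0.5186·0.0000 + 0.4814·0.0000] = 0.0000; exercise value = 0.0000 ≤ continuation, so V_u = 0.0000
Node d (S = 30): continuation = e^(−0.04)·[0.5186·0.0000 + 0.4814·19.0000] = 8.7879; exercise value = 7.0000 ≤ continuation, so V_d = 8.7879
Node 0 (S = 50): continuation = e^(−0.04)·[0.5186·0.0000 + 0.4814·8.7879] = 4.0646; exercise value = 0.0000 ≤ continuation, so V_0 = 4.0646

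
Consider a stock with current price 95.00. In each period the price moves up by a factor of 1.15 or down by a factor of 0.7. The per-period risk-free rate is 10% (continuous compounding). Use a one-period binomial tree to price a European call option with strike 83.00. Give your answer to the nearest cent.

21.39

Risk-neutral probability p = (e^0.1 − 0.7)/(1.15 − 0.7) = 0.4052/0.4500 = 0.9004
Terminal stock prices: S_u = 109.2, S_d = 66.5
Terminal payoffs (S − K): max(26.25, 0) = 26.25, max(-16.5, 0) = 0
Node 0 (S = 95): V_0 = e^(−0.1)·[0.9004·26.2500 + 0.0996·0.0000] = 21.3858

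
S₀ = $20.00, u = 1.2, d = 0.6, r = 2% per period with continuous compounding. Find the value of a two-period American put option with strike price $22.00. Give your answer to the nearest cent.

$4.47

Risk-neutral probability p = (e^0.02 − 0.6)/(1.2 − 0.6) = 0.4202/0.6000 = 0.7003
Terminal stock prices: S_uu = 28.8, S_ud = 14.4, S_dd = 7.2
Terminal payoffs (K − S): max(-6.8, 0) = 0, max(7.6, 0) = 7.6, max(14.8, 0) = 14.8
Node u (S = 24): continuation = e^(−0.02)·[0.7003·0.0000 + 0.2997·7.6000] = 2.2324; exercise value = 0.0000 ≤ continuation, so V_u = 2.2324
Node d (S = 12): continuation = e^(−0.02)·[0.7003·7.6000 + 0.2997·14.8000] = 9.5644; exercise value = 10.0000 > continuation, so V_d = 10.0000 (exercise)
Node 0 (S = 20): continuation = e^(−0.02)·[0.7003·2.2324 + 0.2997·10.0000] = 4.4697; exercise value = 2.0000 ≤ continuation, so V_0 = 4.4697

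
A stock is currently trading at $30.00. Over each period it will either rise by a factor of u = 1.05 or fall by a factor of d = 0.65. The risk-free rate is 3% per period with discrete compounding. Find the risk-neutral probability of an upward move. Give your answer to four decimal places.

p = 0.9500

Risk-neutral probability p = (1 + 0.03 − 0.65)/(1.05 − 0.65) = 0.3800/0.4000 = 0.9500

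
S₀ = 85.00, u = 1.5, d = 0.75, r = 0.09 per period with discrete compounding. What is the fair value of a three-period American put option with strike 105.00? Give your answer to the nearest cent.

24.17

Risk-neutral probability p = (1 + 0.09 − 0.75)/(1.5 − 0.75) = 0.3400/0.7500 = 0.4533
Terminal stock prices: S_uuu = 286.9, S_uud = 143.4, S_udd = 71.72, S_ddd = 35.86
Terminal payoffs (K − S): max(-181.9, 0) = 0, max(-38.44, 0) = 0, max(33.28, 0) = 33.28, max(69.14, 0) = 69.14
Node uu (S = 191.2): continuation = 1/1.09·[0.4533·0.0000 + 0.5467·0.0000] = 0.0000; exercise value = 0.0000 ≤ continuation, so V_uu = 0.0000
Node ud (S = 95.62): continuation = 1/1.09·[0.4533·0.0000 + 0.5467·33.2812] = 16.6915; exercise value = 9.3750 ≤ continuation, so V_ud = 16.6915
Node dd (S = 47.81): continuation = 1/1.09·[0.4533·33.2812 + 0.5467·69.1406] = 48.5178; exercise value = 57.1875 > continuation, so V_dd = 57.1875 (exercise)
Node u (S = 127.5): continuation = 1/1.09·[0.4533·0.0000 + 0.5467·16.6915] = 8.3713; exercise value = 0.0000 ≤ continuation, so V_u = 8.3713
Node d (S = 63.75): continuation = 1/1.09·[0.4533·16.6915 + 0.5467·57.1875] = 35.6232; exercise value = 41.2500 > continuation, so V_d = 41.2500 (exercise)
Node 0 (S = 85): continuation = 1/1.09·[0.4533·8.3713 + 0.5467·41.2500] = 24.1697; exercise value = 20.0000 ≤ continuation, so V_0 = 24.1697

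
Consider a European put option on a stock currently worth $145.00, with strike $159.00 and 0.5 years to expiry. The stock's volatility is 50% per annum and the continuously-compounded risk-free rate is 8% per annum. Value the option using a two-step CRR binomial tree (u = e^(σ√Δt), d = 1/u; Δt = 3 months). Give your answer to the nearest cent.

CRR parameters: u = e^(σ√Δt) = e^(0.5·√0.25) = 1.2840, d = 1/u = 0.7788
Per-period rate: rΔt = 0.08·0.25 = 0.02, so R = e^0.02 = 1.0202
Risk-neutral probability p = (e^0.02 − 0.7788)/(1.2840 − 0.7788) = 0.2414/0.5052 = 0.4778
Terminal stock prices: S_uu = 239.1, S_ud = 145, S_dd = 87.95
Terminal payoffs (K − S): max(-80.06, 0) = 0, max(14, 0) = 14, max(71.05, 0) = 71.05
Node u (S = 186.2): V_u = e^(−0.02)·[0.4778·0.0000 + 0.5222·14.0000] = 7.1659
Node d (S = 112.9): V_d = e^(−0.02)·[0.4778·14.0000 + 0.5222·71.0531] = 42.9255
Node 0 (S = 145): V_0 = e^(−0.02)·[0.4778·7.1659 + 0.5222·42.9255] = 25.3276

$25.33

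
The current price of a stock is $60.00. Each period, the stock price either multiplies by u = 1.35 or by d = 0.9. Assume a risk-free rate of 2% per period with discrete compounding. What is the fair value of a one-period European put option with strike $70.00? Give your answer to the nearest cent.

$11.50

Risk-neutral probability p = (1 + 0.02 − 0.9)/(1.35 − 0.9) = 0.1200/0.4500 = 0.2667
Terminal stock prices: S_u = 81, S_d = 54
Terminal payoffs (K − S): max(-11, 0) = 0, max(16, 0) = 16
Node 0 (S = 60): V_0 = 1/1.02·[0.2667·0.0000 + 0.7333·16.0000] = 11.5033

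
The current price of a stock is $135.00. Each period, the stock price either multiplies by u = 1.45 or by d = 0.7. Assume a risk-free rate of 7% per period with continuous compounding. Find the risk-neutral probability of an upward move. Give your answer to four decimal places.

p = 0.4967

Risk-neutral probability p = (e^0.07 − 0.7)/(1.45 − 0.7) = 0.3725/0.7500 = 0.4967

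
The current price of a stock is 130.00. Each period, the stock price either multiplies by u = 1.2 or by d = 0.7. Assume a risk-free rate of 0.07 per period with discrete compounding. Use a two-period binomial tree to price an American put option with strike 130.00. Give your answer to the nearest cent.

Risk-neutral probability p = (1 + 0.07 − 0.7)/(1.2 − 0.7) = 0.3700/0.5000 = 0.7400
Terminal stock prices: S_uu = 187.2, S_ud = 109.2, S_dd = 63.7
Terminal payoffs (K − S): max(-57.2, 0) = 0, max(20.8, 0) = 20.8, max(66.3, 0) = 66.3
Node u (S = 156): continuation = 1/1.07·[0.7400·0.0000 + 0.2600·20.8000] = 5.0542; exercise value = 0.0000 ≤ continuation, so V_u = 5.0542
Node d (S = 91): continuation = 1/1.07·[0.7400·20.8000 + 0.2600·66.3000] = 30.4953; exercise value = 39.0000 > continuation, so V_d = 39.0000 (exercise)
Node 0 (S = 130): continuation = 1/1.07·[0.7400·5.0542 + 0.2600·39.0000] = 12.9721; exercise value = 0.0000 ≤ continuation, so V_0 = 12.9721

12.97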